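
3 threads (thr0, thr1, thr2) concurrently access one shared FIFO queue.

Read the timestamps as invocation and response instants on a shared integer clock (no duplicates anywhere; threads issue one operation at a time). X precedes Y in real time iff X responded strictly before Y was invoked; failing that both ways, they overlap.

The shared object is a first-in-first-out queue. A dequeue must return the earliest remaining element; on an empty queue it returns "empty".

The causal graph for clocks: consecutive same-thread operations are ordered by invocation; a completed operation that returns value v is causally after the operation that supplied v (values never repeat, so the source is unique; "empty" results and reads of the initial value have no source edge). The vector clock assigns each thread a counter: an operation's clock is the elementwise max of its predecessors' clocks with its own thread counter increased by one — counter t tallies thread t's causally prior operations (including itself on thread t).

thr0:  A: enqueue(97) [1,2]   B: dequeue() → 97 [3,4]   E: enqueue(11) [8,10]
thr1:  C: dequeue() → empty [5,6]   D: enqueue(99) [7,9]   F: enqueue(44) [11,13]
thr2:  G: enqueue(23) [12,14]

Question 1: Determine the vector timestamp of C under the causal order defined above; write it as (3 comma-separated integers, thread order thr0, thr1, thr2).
(0, 1, 0)

G (invocation 12): nothing precedes it; thr2's component alone gives (0, 0, 1)
C (invocation 5): nothing precedes it; thr1's component alone gives (0, 1, 0)
A (invocation 1): nothing precedes it; thr0's component alone gives (1, 0, 0)
D (invocation 7): componentwise max over VC(C)=(0, 1, 0), +1 at thr1, giving (0, 2, 0)
B (invocation 3): componentwise max over VC(A)=(1, 0, 0), +1 at thr0, giving (2, 0, 0)
F (invocation 11): componentwise max over VC(D)=(0, 2, 0), +1 at thr1, giving (0, 3, 0)
E (invocation 8): componentwise max over VC(B)=(2, 0, 0), +1 at thr0, giving (3, 0, 0)
target: VC(C) = (0, 1, 0)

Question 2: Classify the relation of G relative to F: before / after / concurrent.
concurrent

G spans [12,14], F spans [11,13]
the intervals overlap in both directions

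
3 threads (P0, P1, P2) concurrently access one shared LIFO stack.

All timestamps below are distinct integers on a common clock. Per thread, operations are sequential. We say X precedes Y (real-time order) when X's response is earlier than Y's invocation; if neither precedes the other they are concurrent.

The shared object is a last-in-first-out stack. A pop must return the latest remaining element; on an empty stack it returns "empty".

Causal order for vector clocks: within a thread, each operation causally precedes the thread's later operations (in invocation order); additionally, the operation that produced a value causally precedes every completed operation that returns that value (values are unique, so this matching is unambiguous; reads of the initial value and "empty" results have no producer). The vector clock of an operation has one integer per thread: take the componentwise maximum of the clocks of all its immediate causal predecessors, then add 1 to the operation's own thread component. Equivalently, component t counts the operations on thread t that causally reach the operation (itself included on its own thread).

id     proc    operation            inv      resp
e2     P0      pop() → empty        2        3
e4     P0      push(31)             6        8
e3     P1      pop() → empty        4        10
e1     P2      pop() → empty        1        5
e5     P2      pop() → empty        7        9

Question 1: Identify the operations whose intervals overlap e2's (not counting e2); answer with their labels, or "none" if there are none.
e2 runs from 2 to 3; window-overlapping ops are concurrent
e1 [1,5]: concurrent
e3 [4,10]: after
e4 [6,8]: after
e5 [7,9]: after

e1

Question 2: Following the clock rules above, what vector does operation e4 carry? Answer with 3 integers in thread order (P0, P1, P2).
root op e1, invoked 1: fresh clock plus P2's own tick → (0, 0, 1)
root op e3, invoked 4: fresh clock plus P1's own tick → (0, 1, 0)
root op e2, invoked 2: fresh clock plus P0's own tick → (1, 0, 0)
e5 (invocation 7): componentwise max over VC(e1)=(0, 0, 1), +1 at P2, giving (0, 0, 2)
e4 (invocation 6): componentwise max over VC(e2)=(1, 0, 0), +1 at P0, giving (2, 0, 0)
target: VC(e4) = (2, 0, 0)

(2, 0, 0)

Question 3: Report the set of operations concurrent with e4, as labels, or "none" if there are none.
concurrent with e4 ([6,8]): every op whose interval crosses 6..8
e1 [1,5]: before
e2 [2,3]: before
e3 [4,10]: concurrent
e5 [7,9]: concurrent

e3, e5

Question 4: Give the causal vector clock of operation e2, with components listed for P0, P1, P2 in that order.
no predecessors for e1 (invoked 1): P2 increments from zero → (0, 0, 1)
no predecessors for e3 (invoked 4): P1 increments from zero → (0, 1, 0)
no predecessors for e2 (invoked 2): P0 increments from zero → (1, 0, 0)
invoked at 7, e5 merges VC(e1)=(0, 0, 1) and bumps P2's slot → (0, 0, 2)
invoked at 6, e4 merges VC(e2)=(1, 0, 0) and bumps P0's slot → (2, 0, 0)
target: VC(e2) = (1, 0, 0)

(1, 0, 0)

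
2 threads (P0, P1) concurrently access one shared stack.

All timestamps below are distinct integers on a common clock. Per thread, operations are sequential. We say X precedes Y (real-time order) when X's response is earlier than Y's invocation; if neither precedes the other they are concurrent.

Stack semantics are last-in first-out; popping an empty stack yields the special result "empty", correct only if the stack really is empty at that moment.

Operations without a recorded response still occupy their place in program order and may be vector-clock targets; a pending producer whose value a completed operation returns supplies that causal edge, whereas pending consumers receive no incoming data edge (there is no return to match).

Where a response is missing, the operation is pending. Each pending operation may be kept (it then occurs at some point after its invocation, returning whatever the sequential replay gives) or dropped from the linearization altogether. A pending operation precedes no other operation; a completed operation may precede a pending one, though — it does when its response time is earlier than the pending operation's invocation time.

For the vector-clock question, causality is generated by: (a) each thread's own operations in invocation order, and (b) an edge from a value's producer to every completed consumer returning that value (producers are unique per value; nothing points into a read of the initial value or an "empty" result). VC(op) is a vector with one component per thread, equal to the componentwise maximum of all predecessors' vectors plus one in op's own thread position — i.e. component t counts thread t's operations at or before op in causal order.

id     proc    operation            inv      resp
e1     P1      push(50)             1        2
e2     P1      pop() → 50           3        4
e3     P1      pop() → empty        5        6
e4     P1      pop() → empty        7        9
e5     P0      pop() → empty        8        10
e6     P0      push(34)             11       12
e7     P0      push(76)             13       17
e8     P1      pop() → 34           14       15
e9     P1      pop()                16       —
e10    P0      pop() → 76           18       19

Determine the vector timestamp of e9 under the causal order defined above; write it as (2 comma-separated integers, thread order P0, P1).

(2, 6)

root op e1, invoked 1: fresh clock plus P1's own tick → (0, 1)
root op e5, invoked 8: fresh clock plus P0's own tick → (1, 0)
VC(e2, invoked at 3): max of VC(e1)=(0, 1), then +1 on thread P1 → (0, 2)
VC(e6, invoked at 11): max of VC(e5)=(1, 0), then +1 on thread P0 → (2, 0)
VC(e3, invoked at 5): max of VC(e2)=(0, 2), then +1 on thread P1 → (0, 3)
VC(e7, invoked at 13): max of VC(e6)=(2, 0), then +1 on thread P0 → (3, 0)
VC(e4, invoked at 7): max of VC(e3)=(0, 3), then +1 on thread P1 → (0, 4)
VC(e10, invoked at 18): max of VC(e7)=(3, 0), then +1 on thread P0 → (4, 0)
VC(e8, invoked at 14): max of VC(e4)=(0, 4), VC(e6)=(2, 0), then +1 on thread P1 → (2, 5)
VC(e9, invoked at 16): max of VC(e8)=(2, 5), then +1 on thread P1 → (2, 6)
target: VC(e9) = (2, 6)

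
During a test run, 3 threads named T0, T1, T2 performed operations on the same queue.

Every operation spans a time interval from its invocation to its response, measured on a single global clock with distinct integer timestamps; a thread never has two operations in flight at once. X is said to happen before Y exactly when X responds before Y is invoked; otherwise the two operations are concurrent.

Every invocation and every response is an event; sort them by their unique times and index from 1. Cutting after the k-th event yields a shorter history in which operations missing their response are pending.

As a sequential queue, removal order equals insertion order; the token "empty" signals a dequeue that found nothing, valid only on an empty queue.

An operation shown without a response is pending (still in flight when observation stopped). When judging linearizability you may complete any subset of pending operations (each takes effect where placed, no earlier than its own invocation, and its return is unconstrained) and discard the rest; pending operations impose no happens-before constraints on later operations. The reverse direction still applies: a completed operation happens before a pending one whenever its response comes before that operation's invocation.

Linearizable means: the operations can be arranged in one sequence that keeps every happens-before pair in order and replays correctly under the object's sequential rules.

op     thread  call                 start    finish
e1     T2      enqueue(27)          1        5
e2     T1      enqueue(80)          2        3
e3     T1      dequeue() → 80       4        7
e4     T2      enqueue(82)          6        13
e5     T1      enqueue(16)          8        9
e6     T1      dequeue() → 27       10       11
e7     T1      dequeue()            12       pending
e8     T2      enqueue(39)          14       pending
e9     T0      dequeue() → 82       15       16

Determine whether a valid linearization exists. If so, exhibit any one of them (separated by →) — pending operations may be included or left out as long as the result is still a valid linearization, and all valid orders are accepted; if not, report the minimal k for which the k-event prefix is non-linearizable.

1. e2 enqueue(80), leaving queue <80>
2. e1 enqueue(27), leaving queue <80,27>
3. e3 dequeue() → 80, leaving queue <27>
4. e4 enqueue(82), leaving queue <27,82>
5. e5 enqueue(16), leaving queue <27,82,16>
6. e6 dequeue() → 27, leaving queue <82,16>
7. e8 enqueue(39) (pending, included), leaving queue <82,16,39>
8. e9 dequeue() → 82, leaving queue <16,39>

linearizable — witness: e2 → e1 → e3 → e4 → e5 → e6 → e8 → e9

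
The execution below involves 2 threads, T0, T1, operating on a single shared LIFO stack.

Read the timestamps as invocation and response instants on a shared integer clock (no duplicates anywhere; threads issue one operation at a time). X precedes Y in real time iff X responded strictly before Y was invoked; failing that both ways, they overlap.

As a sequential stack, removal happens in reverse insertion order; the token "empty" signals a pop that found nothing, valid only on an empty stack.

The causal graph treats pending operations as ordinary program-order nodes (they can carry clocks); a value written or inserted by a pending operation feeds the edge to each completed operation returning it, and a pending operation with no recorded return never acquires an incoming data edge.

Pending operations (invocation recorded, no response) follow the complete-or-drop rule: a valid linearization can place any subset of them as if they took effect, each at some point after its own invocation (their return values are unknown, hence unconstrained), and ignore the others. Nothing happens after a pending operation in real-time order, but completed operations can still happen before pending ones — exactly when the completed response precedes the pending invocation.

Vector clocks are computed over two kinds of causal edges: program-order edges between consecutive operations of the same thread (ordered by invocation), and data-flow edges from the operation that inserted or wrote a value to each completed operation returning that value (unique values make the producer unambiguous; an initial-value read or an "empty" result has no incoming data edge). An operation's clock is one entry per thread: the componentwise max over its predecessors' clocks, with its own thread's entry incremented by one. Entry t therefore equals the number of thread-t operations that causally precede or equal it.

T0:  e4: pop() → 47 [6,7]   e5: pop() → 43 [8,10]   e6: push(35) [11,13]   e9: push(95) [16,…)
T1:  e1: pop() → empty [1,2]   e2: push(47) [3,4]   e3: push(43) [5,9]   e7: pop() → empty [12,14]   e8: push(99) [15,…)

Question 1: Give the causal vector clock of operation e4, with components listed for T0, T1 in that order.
VC(e1, invoked at 1): no causal predecessors; +1 on T1 → (0, 1)
e2 (invocation 3): componentwise max over VC(e1)=(0, 1), +1 at T1, giving (0, 2)
e3 (invocation 5): componentwise max over VC(e2)=(0, 2), +1 at T1, giving (0, 3)
e4 (invocation 6): componentwise max over VC(e2)=(0, 2), +1 at T0, giving (1, 2)
e7 (invocation 12): componentwise max over VC(e3)=(0, 3), +1 at T1, giving (0, 4)
e8 (invocation 15): componentwise max over VC(e7)=(0, 4), +1 at T1, giving (0, 5)
e5 (invocation 8): componentwise max over VC(e3)=(0, 3), VC(e4)=(1, 2), +1 at T0, giving (2, 3)
e6 (invocation 11): componentwise max over VC(e5)=(2, 3), +1 at T0, giving (3, 3)
e9 (invocation 16): componentwise max over VC(e6)=(3, 3), +1 at T0, giving (4, 3)
target: VC(e4) = (1, 2)

(1, 2)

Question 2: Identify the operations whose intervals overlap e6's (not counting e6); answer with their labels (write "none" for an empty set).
concurrent with e6 ([11,13]): every op whose interval crosses 11..13
e1 [1,2]: before
e2 [3,4]: before
e3 [5,9]: before
e4 [6,7]: before
e5 [8,10]: before
e7 [12,14]: concurrent
e8 [15,…): after
e9 [16,…): after

e7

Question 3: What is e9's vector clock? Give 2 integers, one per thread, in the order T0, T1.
invoked at 1, e1 has no predecessors; its own T1 bump gives (0, 1)
e2, invoked 3, takes VC(e1)=(0, 1) under max, adds 1 for T1 → (0, 2)
e3, invoked 5, takes VC(e2)=(0, 2) under max, adds 1 for T1 → (0, 3)
e4, invoked 6, takes VC(e2)=(0, 2) under max, adds 1 for T0 → (1, 2)
e7, invoked 12, takes VC(e3)=(0, 3) under max, adds 1 for T1 → (0, 4)
e8, invoked 15, takes VC(e7)=(0, 4) under max, adds 1 for T1 → (0, 5)
e5, invoked 8, takes VC(e3)=(0, 3), VC(e4)=(1, 2) under max, adds 1 for T0 → (2, 3)
e6, invoked 11, takes VC(e5)=(2, 3) under max, adds 1 for T0 → (3, 3)
e9, invoked 16, takes VC(e6)=(3, 3) under max, adds 1 for T0 → (4, 3)
target: VC(e9) = (4, 3)

(4, 3)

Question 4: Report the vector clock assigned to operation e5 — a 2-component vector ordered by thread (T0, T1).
root op e1, invoked 1: fresh clock plus T1's own tick → (0, 1)
VC(e2, invoked at 3): max of VC(e1)=(0, 1), then +1 on thread T1 → (0, 2)
VC(e3, invoked at 5): max of VC(e2)=(0, 2), then +1 on thread T1 → (0, 3)
VC(e4, invoked at 6): max of VC(e2)=(0, 2), then +1 on thread T0 → (1, 2)
VC(e7, invoked at 12): max of VC(e3)=(0, 3), then +1 on thread T1 → (0, 4)
VC(e8, invoked at 15): max of VC(e7)=(0, 4), then +1 on thread T1 → (0, 5)
VC(e5, invoked at 8): max of VC(e3)=(0, 3), VC(e4)=(1, 2), then +1 on thread T0 → (2, 3)
VC(e6, invoked at 11): max of VC(e5)=(2, 3), then +1 on thread T0 → (3, 3)
VC(e9, invoked at 16): max of VC(e6)=(3, 3), then +1 on thread T0 → (4, 3)
target: VC(e5) = (2, 3)

(2, 3)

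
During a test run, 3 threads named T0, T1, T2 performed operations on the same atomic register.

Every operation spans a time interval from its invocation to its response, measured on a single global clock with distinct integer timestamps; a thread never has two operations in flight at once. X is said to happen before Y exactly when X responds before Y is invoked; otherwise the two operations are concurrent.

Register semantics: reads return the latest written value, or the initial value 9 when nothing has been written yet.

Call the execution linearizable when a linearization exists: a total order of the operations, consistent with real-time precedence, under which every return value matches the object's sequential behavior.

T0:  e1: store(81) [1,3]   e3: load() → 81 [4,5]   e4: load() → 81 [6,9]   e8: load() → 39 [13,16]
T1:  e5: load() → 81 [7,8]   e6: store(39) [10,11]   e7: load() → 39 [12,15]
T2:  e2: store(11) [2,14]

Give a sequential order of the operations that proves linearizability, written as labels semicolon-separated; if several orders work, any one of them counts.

e1; e3; e4; e5; e2; e6; e7; e8

1. e1 store(81), leaving value 81
2. e3 load() → 81, leaving value 81
3. e4 load() → 81, leaving value 81
4. e5 load() → 81, leaving value 81
5. e2 store(11), leaving value 11
6. e6 store(39), leaving value 39
7. e7 load() → 39, leaving value 39
8. e8 load() → 39, leaving value 39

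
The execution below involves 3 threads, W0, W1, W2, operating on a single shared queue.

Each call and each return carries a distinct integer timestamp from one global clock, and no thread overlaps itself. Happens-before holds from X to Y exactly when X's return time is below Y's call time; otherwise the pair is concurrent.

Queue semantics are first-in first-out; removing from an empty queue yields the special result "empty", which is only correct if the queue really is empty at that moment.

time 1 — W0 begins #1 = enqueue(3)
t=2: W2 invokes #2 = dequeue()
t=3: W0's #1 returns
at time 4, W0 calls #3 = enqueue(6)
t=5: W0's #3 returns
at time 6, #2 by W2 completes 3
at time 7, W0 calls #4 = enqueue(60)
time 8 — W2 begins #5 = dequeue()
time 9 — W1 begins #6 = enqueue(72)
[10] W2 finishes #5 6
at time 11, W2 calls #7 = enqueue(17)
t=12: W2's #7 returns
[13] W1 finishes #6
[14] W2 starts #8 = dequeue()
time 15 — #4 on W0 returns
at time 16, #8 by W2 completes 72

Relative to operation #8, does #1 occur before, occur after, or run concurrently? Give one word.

#1 spans [1,3], #8 spans [14,16]
resp(#1)=3 < inv(#8)=14

before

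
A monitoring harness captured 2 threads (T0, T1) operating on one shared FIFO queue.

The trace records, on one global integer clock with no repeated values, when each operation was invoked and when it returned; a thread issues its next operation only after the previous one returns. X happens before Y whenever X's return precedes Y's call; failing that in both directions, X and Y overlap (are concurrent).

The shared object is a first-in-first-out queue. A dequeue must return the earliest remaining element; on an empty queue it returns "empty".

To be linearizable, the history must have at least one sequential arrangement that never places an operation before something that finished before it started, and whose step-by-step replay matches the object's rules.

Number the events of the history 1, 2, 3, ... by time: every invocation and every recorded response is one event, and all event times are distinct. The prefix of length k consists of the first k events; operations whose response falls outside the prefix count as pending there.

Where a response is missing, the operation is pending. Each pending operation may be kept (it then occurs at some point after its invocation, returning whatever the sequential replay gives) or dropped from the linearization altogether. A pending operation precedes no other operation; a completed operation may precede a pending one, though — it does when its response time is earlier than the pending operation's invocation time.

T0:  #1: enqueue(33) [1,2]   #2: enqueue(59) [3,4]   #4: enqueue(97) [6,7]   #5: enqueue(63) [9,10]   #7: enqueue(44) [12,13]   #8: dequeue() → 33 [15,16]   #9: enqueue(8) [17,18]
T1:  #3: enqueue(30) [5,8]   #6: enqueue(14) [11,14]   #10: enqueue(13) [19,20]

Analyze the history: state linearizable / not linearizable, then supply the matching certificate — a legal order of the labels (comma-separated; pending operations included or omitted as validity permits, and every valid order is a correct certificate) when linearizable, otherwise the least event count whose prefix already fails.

after step 1 (#1 enqueue(33)): queue <33>
after step 2 (#2 enqueue(59)): queue <33,59>
after step 3 (#3 enqueue(30)): queue <33,59,30>
after step 4 (#4 enqueue(97)): queue <33,59,30,97>
after step 5 (#5 enqueue(63)): queue <33,59,30,97,63>
after step 6 (#6 enqueue(14)): queue <33,59,30,97,63,14>
after step 7 (#7 enqueue(44)): queue <33,59,30,97,63,14,44>
after step 8 (#8 dequeue() → 33): queue <59,30,97,63,14,44>
after step 9 (#9 enqueue(8)): queue <59,30,97,63,14,44,8>
after step 10 (#10 enqueue(13)): queue <59,30,97,63,14,44,8,13>

linearizable — witness: #1, #2, #3, #4, #5, #6, #7, #8, #9, #10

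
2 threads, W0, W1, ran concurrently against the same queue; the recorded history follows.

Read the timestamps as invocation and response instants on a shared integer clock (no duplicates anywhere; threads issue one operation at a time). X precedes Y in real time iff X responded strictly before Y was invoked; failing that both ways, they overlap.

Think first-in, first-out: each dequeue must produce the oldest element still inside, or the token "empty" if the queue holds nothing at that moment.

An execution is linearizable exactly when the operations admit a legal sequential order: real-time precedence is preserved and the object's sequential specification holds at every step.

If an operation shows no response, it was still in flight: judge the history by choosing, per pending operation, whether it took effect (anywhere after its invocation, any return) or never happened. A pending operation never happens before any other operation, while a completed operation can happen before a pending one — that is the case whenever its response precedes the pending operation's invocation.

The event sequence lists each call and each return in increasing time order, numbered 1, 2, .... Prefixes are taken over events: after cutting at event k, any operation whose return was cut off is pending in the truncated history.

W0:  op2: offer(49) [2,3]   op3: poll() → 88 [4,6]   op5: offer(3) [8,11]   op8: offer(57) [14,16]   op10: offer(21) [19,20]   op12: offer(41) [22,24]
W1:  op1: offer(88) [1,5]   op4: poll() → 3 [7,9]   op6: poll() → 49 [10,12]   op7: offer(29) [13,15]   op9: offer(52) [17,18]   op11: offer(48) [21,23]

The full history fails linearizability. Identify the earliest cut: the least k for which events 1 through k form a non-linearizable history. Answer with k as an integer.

9

events 1..8 are still linearizable — one witness is op1, op2, op3:
1. op1 offer(88), leaving queue <88>
2. op2 offer(49), leaving queue <88,49>
3. op3 poll() → 88, leaving queue <49>
include event 9 — op4 responding at 9 — and every candidate order breaks
no completion choice of the 1 pending operation (op5) rescues it — every subset was tried
e.g. op1, op2, op3, op4 (pending dropped): illegal at step 4, since op4 poll() → 3 cannot apply there
e.g. op2, op1, op3, op4 (pending dropped): illegal at step 3, since op3 poll() → 88 cannot apply there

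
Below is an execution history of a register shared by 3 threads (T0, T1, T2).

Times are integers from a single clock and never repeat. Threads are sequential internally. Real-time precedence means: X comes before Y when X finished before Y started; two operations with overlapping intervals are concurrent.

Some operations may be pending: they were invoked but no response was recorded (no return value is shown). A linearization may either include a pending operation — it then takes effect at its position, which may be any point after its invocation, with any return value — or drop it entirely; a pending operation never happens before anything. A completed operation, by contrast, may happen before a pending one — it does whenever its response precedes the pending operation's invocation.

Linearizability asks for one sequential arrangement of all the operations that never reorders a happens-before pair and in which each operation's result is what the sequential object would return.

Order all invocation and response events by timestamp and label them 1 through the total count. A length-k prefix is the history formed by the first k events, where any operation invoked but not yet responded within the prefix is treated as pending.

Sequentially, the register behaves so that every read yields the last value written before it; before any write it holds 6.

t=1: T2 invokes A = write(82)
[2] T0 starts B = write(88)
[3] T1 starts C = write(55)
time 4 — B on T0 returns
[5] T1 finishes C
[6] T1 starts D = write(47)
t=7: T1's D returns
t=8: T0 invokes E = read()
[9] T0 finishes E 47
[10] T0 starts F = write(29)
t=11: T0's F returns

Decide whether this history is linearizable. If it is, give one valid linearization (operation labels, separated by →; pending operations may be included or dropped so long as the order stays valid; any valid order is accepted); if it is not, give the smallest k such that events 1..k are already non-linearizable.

linearizable — witness: A → B → C → D → E → F

1. A write(82) (pending, included), leaving value 82
2. B write(88), leaving value 88
3. C write(55), leaving value 55
4. D write(47), leaving value 47
5. E read() → 47, leaving value 47
6. F write(29), leaving value 29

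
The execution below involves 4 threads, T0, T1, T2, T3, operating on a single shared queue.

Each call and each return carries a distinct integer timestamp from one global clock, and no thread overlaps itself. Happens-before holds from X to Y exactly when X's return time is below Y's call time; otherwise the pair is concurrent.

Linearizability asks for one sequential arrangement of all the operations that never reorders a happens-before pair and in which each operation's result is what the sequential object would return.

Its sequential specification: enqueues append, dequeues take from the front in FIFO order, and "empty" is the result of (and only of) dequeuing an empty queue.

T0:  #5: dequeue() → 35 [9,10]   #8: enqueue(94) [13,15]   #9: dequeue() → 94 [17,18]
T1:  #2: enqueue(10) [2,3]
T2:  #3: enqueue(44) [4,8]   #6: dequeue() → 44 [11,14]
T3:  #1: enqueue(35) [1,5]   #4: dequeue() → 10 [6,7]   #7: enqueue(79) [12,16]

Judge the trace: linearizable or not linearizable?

one valid linearization: #2, #1, #3, #4, #5, #6, #8, #7, #9
step 1: #2 enqueue(10) — queue <10>
step 2: #1 enqueue(35) — queue <10,35>
step 3: #3 enqueue(44) — queue <10,35,44>
step 4: #4 dequeue() → 10 — queue <35,44>
step 5: #5 dequeue() → 35 — queue <44>
step 6: #6 dequeue() → 44 — queue <>
step 7: #8 enqueue(94) — queue <94>
step 8: #7 enqueue(79) — queue <94,79>
step 9: #9 dequeue() → 94 — queue <79>

linearizable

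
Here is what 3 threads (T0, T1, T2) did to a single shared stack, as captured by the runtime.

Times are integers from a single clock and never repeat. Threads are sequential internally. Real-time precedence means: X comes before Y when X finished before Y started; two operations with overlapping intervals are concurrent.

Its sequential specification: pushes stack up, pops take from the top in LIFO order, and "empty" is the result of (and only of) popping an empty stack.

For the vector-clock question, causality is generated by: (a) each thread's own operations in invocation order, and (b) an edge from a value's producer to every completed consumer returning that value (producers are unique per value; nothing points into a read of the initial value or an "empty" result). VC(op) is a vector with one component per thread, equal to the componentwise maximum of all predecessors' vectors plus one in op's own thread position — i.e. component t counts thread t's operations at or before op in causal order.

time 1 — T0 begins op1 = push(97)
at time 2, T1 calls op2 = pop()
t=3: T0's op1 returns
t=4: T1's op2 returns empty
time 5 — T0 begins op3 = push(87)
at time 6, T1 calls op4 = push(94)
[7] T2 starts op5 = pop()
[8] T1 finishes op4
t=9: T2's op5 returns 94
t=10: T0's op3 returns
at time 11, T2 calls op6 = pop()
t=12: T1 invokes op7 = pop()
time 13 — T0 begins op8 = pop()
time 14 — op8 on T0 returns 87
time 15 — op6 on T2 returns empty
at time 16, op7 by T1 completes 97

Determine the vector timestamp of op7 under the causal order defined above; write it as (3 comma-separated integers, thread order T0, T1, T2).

(1, 3, 0)

VC(op2, invoked at 2): no causal predecessors; +1 on T1 → (0, 1, 0)
VC(op1, invoked at 1): no causal predecessors; +1 on T0 → (1, 0, 0)
invoked at 6, op4 merges VC(op2)=(0, 1, 0) and bumps T1's slot → (0, 2, 0)
invoked at 5, op3 merges VC(op1)=(1, 0, 0) and bumps T0's slot → (2, 0, 0)
invoked at 7, op5 merges VC(op4)=(0, 2, 0) and bumps T2's slot → (0, 2, 1)
invoked at 13, op8 merges VC(op3)=(2, 0, 0) and bumps T0's slot → (3, 0, 0)
invoked at 11, op6 merges VC(op5)=(0, 2, 1) and bumps T2's slot → (0, 2, 2)
invoked at 12, op7 merges VC(op1)=(1, 0, 0), VC(op4)=(0, 2, 0) and bumps T1's slot → (1, 3, 0)
target: VC(op7) = (1, 3, 0)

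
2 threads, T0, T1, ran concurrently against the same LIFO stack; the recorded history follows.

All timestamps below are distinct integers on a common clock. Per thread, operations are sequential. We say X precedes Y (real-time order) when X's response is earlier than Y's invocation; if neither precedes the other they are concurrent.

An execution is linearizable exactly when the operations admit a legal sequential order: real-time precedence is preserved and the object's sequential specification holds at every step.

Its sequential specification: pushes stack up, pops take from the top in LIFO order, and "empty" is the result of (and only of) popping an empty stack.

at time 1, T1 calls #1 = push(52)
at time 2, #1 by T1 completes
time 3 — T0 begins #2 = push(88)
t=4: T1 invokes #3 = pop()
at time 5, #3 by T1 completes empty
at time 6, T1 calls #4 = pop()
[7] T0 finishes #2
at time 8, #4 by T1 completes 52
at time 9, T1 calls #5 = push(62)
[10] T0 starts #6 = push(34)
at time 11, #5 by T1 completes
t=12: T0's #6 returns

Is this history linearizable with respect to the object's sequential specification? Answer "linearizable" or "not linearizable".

not linearizable

the violation lands at event 5, #3's response at time 5: events 1..4 linearize, events 1..5 do not
a single order respects real time; the 2 completed LIFO stack operations fail replay along it
including or dropping the 1 pending operation (#2) in any combination fails
for example #1, #3 (pending dropped) fails at step 2: #3 pop() → empty is not legal there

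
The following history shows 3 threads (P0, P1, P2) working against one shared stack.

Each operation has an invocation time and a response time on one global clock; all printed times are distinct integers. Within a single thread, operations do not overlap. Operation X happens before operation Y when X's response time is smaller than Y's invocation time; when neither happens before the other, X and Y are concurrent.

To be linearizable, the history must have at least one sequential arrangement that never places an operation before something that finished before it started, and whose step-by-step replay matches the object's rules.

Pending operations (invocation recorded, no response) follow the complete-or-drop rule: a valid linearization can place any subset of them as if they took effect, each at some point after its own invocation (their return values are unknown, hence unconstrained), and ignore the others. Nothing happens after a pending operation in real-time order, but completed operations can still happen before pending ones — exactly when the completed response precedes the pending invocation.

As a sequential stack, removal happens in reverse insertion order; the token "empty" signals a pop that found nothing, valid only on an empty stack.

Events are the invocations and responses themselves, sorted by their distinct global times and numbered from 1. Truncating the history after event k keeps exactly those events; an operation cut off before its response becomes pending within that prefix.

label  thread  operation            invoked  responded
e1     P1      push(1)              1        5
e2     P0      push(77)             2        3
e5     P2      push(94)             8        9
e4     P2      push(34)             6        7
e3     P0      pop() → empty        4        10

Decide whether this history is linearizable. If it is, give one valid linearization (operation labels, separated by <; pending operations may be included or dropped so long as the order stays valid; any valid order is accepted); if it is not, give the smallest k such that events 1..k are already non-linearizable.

not linearizable — minimal violating prefix: 10 events

cut after 9 events: linearizable; cut after 10 events (e3 responds, time 10): not linearizable
every one of the 7 real-time-consistent orders over 5 completed stack ops fails the sequential spec
e.g. e1, e2, e3, e4, e5: illegal at step 3, since e3 pop() → empty cannot apply there
e.g. e1, e2, e4, e3, e5: illegal at step 4, since e3 pop() → empty cannot apply there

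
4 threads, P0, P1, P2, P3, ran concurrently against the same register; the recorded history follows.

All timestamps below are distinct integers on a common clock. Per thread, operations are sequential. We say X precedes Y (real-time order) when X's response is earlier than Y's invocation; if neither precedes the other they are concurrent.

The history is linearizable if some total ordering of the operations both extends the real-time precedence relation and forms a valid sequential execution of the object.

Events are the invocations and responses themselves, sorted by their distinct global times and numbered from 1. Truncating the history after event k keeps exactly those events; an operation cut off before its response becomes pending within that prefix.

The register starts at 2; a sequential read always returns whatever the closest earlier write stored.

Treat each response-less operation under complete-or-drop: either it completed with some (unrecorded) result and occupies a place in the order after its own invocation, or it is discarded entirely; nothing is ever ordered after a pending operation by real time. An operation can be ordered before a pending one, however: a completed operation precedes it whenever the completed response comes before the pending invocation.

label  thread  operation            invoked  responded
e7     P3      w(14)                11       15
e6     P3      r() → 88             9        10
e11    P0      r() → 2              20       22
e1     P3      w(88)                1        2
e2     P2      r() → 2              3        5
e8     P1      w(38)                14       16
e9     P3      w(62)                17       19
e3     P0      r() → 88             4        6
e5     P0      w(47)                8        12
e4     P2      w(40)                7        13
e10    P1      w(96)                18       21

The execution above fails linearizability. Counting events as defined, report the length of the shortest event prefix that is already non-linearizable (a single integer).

events 1..4 are linearizable; a witness order is e1:
after step 1 (e1 w(88)): value 88
event 5 — e2's response, time 5 — after it, nothing linearizes
including or dropping the 1 pending operation (e3) in any combination fails
e.g. e1, e2 (pending dropped): illegal at step 2, since e2 r() → 2 cannot apply there

5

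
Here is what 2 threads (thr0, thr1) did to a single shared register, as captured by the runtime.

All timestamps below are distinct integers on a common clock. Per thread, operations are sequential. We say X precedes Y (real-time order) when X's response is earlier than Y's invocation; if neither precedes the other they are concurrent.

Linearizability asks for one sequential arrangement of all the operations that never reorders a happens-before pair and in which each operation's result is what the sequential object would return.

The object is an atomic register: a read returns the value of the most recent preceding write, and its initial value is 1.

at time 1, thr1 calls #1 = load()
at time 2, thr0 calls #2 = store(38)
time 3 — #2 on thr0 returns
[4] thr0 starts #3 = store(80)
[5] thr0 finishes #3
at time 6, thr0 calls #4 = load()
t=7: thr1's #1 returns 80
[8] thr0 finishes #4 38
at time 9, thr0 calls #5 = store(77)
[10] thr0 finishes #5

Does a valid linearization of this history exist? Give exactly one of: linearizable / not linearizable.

through event 7 a valid linearization exists; event 8 (#4 responding at time 8) ends that
4 orders of the 4 completed register ops respect real time; none is legal
e.g. #1, #2, #3, #4: illegal at step 1, since #1 load() → 80 cannot apply there
e.g. #2, #1, #3, #4: illegal at step 2, since #1 load() → 80 cannot apply there

not linearizable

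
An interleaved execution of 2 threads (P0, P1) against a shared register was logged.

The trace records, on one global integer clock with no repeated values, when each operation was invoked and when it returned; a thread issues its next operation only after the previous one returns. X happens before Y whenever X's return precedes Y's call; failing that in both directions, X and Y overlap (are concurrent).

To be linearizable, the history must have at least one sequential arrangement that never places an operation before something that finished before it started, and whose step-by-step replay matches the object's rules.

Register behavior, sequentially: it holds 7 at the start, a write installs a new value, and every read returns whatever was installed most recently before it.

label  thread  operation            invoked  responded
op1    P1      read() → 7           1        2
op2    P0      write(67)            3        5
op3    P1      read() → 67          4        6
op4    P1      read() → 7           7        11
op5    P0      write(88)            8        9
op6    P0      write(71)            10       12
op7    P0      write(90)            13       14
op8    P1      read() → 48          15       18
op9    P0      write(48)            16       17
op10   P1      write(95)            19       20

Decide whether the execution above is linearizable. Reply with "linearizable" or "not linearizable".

not linearizable

prefix check: 1..10 passes, 1..11 fails once op4's time-11 response joins
the 5 completed operations admit 4 real-time orders; each fails the register replay
no escape via the 1 pending operation (op6): every completion choice fails
take op1, op2, op3, op4, op5 (pending dropped): step 4 already fails, because op4 read() → 7 cannot occur there
take op1, op2, op3, op5, op4 (pending dropped): step 5 already fails, because op4 read() → 7 cannot occur there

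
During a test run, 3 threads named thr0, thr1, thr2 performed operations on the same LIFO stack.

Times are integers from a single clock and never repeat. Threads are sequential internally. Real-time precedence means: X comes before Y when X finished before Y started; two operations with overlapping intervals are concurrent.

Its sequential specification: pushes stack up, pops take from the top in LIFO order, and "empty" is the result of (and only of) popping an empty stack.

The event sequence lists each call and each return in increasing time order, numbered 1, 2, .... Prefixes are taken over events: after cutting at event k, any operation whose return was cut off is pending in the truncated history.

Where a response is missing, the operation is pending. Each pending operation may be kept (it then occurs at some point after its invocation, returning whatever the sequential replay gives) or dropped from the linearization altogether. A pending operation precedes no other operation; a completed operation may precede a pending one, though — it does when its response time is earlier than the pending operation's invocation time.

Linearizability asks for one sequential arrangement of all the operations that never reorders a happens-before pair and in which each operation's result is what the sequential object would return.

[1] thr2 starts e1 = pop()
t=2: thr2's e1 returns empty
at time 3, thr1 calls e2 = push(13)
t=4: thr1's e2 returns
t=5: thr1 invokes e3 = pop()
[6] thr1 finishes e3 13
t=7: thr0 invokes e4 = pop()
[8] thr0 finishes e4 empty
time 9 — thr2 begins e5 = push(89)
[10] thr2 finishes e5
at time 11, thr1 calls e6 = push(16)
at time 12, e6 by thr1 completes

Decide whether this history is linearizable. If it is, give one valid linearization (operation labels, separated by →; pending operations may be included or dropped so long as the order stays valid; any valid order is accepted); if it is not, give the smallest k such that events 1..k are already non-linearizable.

after step 1 (e1 pop() → empty): stack <>
after step 2 (e2 push(13)): stack <13>
after step 3 (e3 pop() → 13): stack <>
after step 4 (e4 pop() → empty): stack <>
after step 5 (e5 push(89)): stack <89>
after step 6 (e6 push(16)): stack <89,16>

linearizable — witness: e1 → e2 → e3 → e4 → e5 → e6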